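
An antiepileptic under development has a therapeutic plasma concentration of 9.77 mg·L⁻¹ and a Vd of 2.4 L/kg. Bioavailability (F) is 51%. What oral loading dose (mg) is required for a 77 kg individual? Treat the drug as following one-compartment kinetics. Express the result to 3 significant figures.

3540 mg

Total Vd = 2.4 × 77 = 184.8 L
LD = Vd × C / F = 184.8 × 9.770 / 0.51 = 3540 mg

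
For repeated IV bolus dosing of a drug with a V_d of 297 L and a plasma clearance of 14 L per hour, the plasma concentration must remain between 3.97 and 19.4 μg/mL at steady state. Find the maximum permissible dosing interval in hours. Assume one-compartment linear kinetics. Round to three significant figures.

k = CL / Vd = 14.00 / 297.0 = 0.04714 h⁻¹
Between IV bolus doses, concentration decays as C = C₀·e^(−kτ), so C_peak/C_trough = e^(kτ).
τ_max = ln(C_peak/C_trough) / k = ln(19.4/3.97) / 0.04714 = 1.587 / 0.04714 = 33.67 h

33.7 h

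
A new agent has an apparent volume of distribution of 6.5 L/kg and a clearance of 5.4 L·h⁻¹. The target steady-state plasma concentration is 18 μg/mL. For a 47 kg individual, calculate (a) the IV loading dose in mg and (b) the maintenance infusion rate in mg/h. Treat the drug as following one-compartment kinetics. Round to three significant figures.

Vd = 6.5 L/kg × 47 kg = 305.5 L
Loading: fill Vd to C_target → 305.5 L × 18 mg/L = 5499 mg
Maintenance: replace elimination → rate = CL × Css = 5.400 × 18 = 97.20 mg/h

(a) 5500 mg; (b) 97.2 mg/h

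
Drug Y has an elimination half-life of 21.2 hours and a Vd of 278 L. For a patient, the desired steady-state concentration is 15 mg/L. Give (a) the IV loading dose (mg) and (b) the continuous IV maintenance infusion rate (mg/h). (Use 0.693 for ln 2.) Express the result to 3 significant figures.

LD = Vd × C = 278.0 × 15 = 4170 mg
CL = 0.693 × Vd / t½ = 0.693 × 278.0 / 21.2 = 9.087 L/h
Infusion rate = CL × Css = 9.087 × 15 = 136.3 mg/h

(a) 4170 mg; (b) 136 mg/h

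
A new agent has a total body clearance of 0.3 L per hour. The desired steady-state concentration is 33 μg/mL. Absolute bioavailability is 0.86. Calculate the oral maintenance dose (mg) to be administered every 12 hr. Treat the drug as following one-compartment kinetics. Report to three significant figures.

138 mg

D = CL × Css × τ / F = 0.3000 × 33 × 12 / 0.86 = 138.1 mg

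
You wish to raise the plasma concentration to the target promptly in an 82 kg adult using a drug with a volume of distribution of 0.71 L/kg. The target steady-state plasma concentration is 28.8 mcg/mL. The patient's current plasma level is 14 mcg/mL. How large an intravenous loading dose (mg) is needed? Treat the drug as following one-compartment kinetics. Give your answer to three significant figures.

862 mg

Vd = 0.71 L/kg × 82 kg = 58.22 L
Concentration deficit ΔC = 28.8 − 14 = 14.80 mg/L
LD = Vd × ΔC = 58.22 × 14.80 = 861.7 mg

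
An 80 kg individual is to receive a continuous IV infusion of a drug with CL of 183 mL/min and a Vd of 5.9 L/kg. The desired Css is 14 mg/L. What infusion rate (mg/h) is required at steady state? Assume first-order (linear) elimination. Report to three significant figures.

Convert clearance: 183 mL/min × 60 min/h ÷ 1000 mL/L = 10.98 L/h
R₀ = 10.98 × 14 = 153.7 mg/h

154 mg/h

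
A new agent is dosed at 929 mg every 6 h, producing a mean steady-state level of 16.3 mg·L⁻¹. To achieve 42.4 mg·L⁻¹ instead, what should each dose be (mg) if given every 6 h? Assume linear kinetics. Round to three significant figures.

2420 mg

With linear kinetics, Css is proportional to dose rate (D/τ) at fixed clearance.
D₂ = D₁ × (Css,target / Css,current) = 929 × 42.4/16.3 = 2417 mg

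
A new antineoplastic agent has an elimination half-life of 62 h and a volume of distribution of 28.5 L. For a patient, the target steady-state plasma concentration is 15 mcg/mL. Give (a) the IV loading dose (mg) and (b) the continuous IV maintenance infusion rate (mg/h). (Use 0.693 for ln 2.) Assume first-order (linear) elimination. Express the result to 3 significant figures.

LD = Vd × C = 28.50 × 15 = 427.5 mg
CL = 0.693 × Vd / t½ = 0.693 × 28.50 / 62 = 0.3186 L/h
Infusion rate = CL × Css = 0.3186 × 15 = 4.779 mg/h

(a) 428 mg; (b) 4.78 mg/h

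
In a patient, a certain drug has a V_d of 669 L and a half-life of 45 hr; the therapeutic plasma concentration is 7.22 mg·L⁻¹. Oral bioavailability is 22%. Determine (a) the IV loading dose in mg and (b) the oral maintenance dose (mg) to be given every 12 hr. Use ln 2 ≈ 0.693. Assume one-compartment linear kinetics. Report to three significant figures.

LD = Vd × C = 669.0 × 7.22 = 4830 mg
CL = 0.693 × Vd / t½ = 0.693 × 669.0 / 45 = 10.30 L/h
D = CL × Css × τ / F = 10.30 × 7.22 × 12 / 0.22 = 4056 mg

(a) 4830 mg; (b) 4060 mg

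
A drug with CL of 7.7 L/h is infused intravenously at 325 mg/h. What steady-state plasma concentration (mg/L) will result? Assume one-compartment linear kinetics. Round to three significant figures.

Css = rate / CL = 325 / 7.700 = 42.21 mg/L

42.2 mg/L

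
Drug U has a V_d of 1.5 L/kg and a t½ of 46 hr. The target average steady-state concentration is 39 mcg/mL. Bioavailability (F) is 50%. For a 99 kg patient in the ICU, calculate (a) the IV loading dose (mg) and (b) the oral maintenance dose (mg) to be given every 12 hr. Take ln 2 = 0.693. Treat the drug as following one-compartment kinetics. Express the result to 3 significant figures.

Vd(total) = 99 kg × 1.5 L/kg = 148.5 L
LD = Vd × C = 148.5 × 39 = 5792 mg
CL = 0.693 × Vd / t½ = 0.693 × 148.5 / 46 = 2.237 L/h
D = CL × Css × τ / F = 2.237 × 39 × 12 / 0.5 = 2094 mg

(a) 5790 mg; (b) 2090 mg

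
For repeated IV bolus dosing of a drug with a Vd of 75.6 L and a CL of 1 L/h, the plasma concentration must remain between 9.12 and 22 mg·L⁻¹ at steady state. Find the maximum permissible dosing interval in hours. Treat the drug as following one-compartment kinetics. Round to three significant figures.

k = CL / Vd = 1.000 / 75.60 = 0.01323 h⁻¹
Between IV bolus doses, concentration decays as C = C₀·e^(−kτ), so C_peak/C_trough = e^(kτ).
τ_max = ln(C_peak/C_trough) / k = ln(22/9.12) / 0.01323 = 0.8806 / 0.01323 = 66.56 h

66.6 h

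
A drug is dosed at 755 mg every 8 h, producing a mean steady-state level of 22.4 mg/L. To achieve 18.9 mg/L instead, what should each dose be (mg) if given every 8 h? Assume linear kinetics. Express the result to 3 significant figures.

With linear kinetics, Css is proportional to dose rate (D/τ) at fixed clearance.
D₂ = D₁ × (Css,target / Css,current) = 755 × 18.9/22.4 = 637.0 mg

637 mg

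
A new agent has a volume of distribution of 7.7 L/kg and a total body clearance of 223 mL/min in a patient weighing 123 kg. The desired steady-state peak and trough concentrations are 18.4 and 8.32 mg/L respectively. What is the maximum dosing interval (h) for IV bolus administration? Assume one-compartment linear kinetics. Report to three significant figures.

56.2 h

Total Vd = 7.7 × 123 = 947.1 L
CL = 223 mL/min × 60/1000 = 13.38 L/h
k = CL / Vd = 13.38 / 947.1 = 0.01413 h⁻¹
Between IV bolus doses, concentration decays as C = C₀·e^(−kτ), so C_peak/C_trough = e^(kτ).
τ_max = ln(C_peak/C_trough) / k = ln(18.4/8.32) / 0.01413 = 0.7937 / 0.01413 = 56.17 h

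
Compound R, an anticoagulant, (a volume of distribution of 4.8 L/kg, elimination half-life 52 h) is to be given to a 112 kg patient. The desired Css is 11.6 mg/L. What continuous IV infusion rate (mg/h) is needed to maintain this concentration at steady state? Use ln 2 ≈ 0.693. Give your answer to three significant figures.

Total Vd = 4.8 × 112 = 537.6 L
k = 0.693/52 = 0.01333 h⁻¹, so CL = k·Vd = 0.01333 × 537.6 = 7.166 L/h
Infusion rate = CL × Css = 7.166 × 11.6 = 83.13 mg/h

83.1 mg/h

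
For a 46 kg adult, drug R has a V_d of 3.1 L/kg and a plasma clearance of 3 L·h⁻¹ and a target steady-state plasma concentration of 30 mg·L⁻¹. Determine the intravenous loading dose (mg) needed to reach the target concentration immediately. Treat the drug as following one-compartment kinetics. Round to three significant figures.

4280 mg

Vd(total) = 46 kg × 3.1 L/kg = 142.6 L
Loading dose depends on Vd (not clearance): it fills the distribution volume.
LD = Vd × C = 142.6 × 30.00 = 4278 mg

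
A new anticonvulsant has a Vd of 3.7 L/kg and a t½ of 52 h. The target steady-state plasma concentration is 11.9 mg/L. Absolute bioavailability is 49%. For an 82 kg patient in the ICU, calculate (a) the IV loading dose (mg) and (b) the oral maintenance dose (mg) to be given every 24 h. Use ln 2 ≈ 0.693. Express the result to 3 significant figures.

Vd(total) = 82 kg × 3.7 L/kg = 303.4 L
LD = Vd × C = 303.4 × 11.9 = 3610 mg
CL = 0.693 × Vd / t½ = 0.693 × 303.4 / 52 = 4.043 L/h
D = CL × Css × τ / F = 4.043 × 11.9 × 24 / 0.49 = 2356 mg

(a) 3610 mg; (b) 2360 mg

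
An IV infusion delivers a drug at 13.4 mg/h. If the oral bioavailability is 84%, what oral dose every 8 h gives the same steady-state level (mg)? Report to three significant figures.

128 mg

To maintain the same Css, the systemic dosing rate must be unchanged: F·D/τ = infusion rate.
D = rate × τ / F = 13.4 × 8 / 0.84 = 127.6 mg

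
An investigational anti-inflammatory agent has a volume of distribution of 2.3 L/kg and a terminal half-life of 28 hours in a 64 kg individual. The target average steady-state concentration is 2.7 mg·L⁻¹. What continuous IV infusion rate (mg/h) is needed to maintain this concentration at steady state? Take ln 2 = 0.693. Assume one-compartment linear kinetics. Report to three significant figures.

9.84 mg/h

Total Vd = 2.3 × 64 = 147.2 L
CL = 0.693 × Vd / t½ = 0.693 × 147.2 / 28 = 3.643 L/h
Infusion rate = CL × Css = 3.643 × 2.7 = 9.836 mg/h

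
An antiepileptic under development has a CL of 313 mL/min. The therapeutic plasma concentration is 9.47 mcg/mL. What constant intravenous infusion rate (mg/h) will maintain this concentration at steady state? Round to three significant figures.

178 mg/h

Convert clearance: 313 mL/min × 60 min/h ÷ 1000 mL/L = 18.78 L/h
Infusion rate = CL · Css = 18.78 L/h × 9.47 mg/L = 177.8 mg/h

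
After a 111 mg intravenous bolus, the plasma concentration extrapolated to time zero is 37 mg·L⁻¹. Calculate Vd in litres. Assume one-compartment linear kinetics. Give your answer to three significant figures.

3.00 L

Immediately after an IV bolus, C₀ = Dose / Vd, so Vd = Dose / C₀.
Vd = 111 / 37 = 3.000 L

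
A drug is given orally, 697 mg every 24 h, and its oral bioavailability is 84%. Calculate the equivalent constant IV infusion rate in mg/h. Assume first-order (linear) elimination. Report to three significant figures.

24.4 mg/h

Equivalent systemic input: infusion rate = F·D/τ.
Rate = 0.84 × 697 / 24 = 24.40 mg/h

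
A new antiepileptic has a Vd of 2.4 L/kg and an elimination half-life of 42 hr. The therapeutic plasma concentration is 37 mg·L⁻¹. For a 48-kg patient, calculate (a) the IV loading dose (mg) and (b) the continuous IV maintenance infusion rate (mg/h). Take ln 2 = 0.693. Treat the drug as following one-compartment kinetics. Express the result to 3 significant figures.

(a) 4260 mg; (b) 70.3 mg/h

Vd = 2.4 L/kg × 48 kg = 115.2 L
LD = Vd × C = 115.2 × 37 = 4262 mg
CL = 0.693 × Vd / t½ = 0.693 × 115.2 / 42 = 1.901 L/h
Infusion rate = CL × Css = 1.901 × 37 = 70.34 mg/h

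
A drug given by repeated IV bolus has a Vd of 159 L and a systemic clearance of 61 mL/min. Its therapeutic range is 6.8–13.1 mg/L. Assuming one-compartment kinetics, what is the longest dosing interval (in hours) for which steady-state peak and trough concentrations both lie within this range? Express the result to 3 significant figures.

CL = 61 mL/min = 61 × 0.06 = 3.660 L/h
k = CL / Vd = 3.660 / 159.0 = 0.02302 h⁻¹
Between IV bolus doses, concentration decays as C = C₀·e^(−kτ), so C_peak/C_trough = e^(kτ).
τ_max = ln(C_peak/C_trough) / k = ln(13.1/6.8) / 0.02302 = 0.6557 / 0.02302 = 28.48 h

28.5 h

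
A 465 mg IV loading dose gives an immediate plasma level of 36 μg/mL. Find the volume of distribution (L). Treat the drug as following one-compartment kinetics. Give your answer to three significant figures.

12.9 L

Immediately after an IV bolus, C₀ = Dose / Vd, so Vd = Dose / C₀.
Vd = 465 / 36 = 12.92 L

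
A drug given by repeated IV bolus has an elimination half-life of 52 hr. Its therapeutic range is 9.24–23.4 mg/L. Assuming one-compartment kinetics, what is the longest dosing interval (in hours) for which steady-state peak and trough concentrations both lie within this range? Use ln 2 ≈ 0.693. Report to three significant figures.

k = 0.693 / t½ = 0.693 / 52 = 0.01333 h⁻¹
Between IV bolus doses, concentration decays as C = C₀·e^(−kτ), so C_peak/C_trough = e^(kτ).
τ_max = ln(C_peak/C_trough) / k = ln(23.4/9.24) / 0.01333 = 0.9292 / 0.01333 = 69.71 h

69.7 h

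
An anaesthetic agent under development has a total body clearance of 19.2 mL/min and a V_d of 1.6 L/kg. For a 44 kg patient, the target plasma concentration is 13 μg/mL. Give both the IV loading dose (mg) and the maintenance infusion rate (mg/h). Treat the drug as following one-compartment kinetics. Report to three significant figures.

(a) 915 mg; (b) 15.0 mg/h

Vd = 1.6 L/kg × 44 kg = 70.40 L
Loading dose = Vd × C = 70.40 × 13 = 915.2 mg
CL = 19.2 mL/min × 60/1000 = 1.152 L/h
Maintenance: replace elimination → rate = CL × Css = 1.152 × 13 = 14.98 mg/h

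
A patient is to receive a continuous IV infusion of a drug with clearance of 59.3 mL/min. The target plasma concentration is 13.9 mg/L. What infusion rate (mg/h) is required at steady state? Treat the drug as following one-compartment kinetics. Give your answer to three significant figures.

CL = 59.3 mL/min × 60/1000 = 3.558 L/h
At steady state, infusion rate equals elimination rate: rate in = CL × Css.
R₀ = 3.558 × 13.9 = 49.46 mg/h

49.5 mg/h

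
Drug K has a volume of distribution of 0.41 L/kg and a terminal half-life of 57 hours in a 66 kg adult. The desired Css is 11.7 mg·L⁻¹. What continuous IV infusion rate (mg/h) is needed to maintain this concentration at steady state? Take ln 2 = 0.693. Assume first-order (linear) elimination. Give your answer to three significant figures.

3.85 mg/h

Vd(total) = 66 kg × 0.41 L/kg = 27.06 L
CL = ln 2 · Vd / t½ = 0.693 × 27.06 / 57 = 0.3290 L/h
Infusion rate = CL × Css = 0.3290 × 11.7 = 3.849 mg/h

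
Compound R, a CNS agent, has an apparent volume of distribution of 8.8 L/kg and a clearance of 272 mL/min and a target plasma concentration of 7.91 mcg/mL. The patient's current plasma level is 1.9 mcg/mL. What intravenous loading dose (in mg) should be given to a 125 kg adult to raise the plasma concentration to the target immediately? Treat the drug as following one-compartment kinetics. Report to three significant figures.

6610 mg

Total Vd = 8.8 × 125 = 1100 L
Concentration deficit ΔC = 7.91 − 1.9 = 6.010 mg/L
LD = Vd × ΔC = 1100 × 6.010 = 6611 mg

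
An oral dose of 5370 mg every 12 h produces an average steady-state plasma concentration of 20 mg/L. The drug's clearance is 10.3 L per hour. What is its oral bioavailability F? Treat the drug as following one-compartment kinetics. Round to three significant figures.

0.460

F·D/τ = CL·Css at steady state → F = CL·Css·τ / D.
F = 10.3 × 20 × 12 / 5370 = 0.460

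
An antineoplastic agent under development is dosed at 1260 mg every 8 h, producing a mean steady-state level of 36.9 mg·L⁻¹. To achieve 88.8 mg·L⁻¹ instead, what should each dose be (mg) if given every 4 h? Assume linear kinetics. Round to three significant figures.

1520 mg

With linear kinetics, Css is proportional to dose rate (D/τ) at fixed clearance.
D₂ = D₁ × (Css,target / Css,current) × (τ₂/τ₁) = 1260 × (88.8/36.9) × (4/8) = 1516 mg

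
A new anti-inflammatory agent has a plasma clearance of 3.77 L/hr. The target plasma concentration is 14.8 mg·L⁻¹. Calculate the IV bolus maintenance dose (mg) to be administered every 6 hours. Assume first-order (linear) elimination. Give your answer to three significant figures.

335 mg

D = CL × Css × τ = 3.770 × 14.8 × 6 = 334.8 mg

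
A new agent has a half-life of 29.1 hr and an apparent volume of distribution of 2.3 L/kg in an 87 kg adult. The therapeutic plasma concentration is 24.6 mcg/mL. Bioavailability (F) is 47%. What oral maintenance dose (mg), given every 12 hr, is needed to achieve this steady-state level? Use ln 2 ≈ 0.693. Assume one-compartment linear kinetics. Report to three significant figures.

2990 mg

Total Vd = 2.3 × 87 = 200.1 L
CL = 0.693 × Vd / t½ = 0.693 × 200.1 / 29.1 = 4.765 L/h
D = CL × Css × τ / F = 4.765 × 24.6 × 12 / 0.47 = 2993 mg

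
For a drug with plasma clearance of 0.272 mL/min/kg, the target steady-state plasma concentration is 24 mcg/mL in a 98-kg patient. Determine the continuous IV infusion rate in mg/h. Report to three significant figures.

CL = 0.272 mL/min/kg × 98 kg = 26.66 mL/min = 26.66 × 60/1000 = 1.600 L/h
Rate = CL × Css = 1.600 × 24 = 38.40 mg/h

38.4 mg/h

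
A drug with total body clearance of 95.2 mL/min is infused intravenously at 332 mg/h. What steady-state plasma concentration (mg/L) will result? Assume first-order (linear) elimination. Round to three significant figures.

CL = 95.2 mL/min = 95.2 × 0.06 = 5.712 L/h
Css = rate / CL = 332 / 5.712 = 58.12 mg/L

58.1 mg/L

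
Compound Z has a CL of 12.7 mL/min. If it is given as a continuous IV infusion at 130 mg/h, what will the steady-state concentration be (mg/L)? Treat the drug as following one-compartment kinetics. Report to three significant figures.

171 mg/L

CL = 12.7 mL/min = 12.7 × 0.06 = 0.7620 L/h
Css = rate / CL = 130 / 0.7620 = 170.6 mg/L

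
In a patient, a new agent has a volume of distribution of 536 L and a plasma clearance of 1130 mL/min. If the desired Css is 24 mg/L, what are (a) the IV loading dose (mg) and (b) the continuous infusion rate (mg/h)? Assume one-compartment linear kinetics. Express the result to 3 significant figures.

(a) 12900 mg; (b) 1630 mg/h

Loading: fill Vd to C_target → 536.0 L × 24 mg/L = 12860 mg
Convert clearance: 1130 mL/min × 60 min/h ÷ 1000 mL/L = 67.80 L/h
Maintenance infusion rate = CL × Css = 67.80 × 24 = 1627 mg/h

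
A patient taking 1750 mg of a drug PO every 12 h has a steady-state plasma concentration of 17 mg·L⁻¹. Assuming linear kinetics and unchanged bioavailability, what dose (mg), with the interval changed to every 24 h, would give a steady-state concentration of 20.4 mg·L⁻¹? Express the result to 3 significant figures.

4200 mg

With linear kinetics, Css is proportional to dose rate (D/τ) at fixed clearance.
D₂ = D₁ × (Css,target / Css,current) × (τ₂/τ₁) = 1750 × (20.4/17) × (24/12) = 4200 mg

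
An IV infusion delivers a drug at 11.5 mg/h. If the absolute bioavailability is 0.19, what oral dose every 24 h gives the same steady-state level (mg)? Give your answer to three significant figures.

1450 mg

To maintain the same Css, the systemic dosing rate must be unchanged: F·D/τ = infusion rate.
D = rate × τ / F = 11.5 × 24 / 0.19 = 1453 mg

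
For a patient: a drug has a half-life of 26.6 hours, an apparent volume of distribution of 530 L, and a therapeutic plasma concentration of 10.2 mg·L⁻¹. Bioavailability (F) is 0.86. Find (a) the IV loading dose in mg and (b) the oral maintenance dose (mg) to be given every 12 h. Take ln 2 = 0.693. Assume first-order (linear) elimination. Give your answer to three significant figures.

(a) 5410 mg; (b) 1970 mg

LD = Vd × C = 530.0 × 10.2 = 5406 mg
CL = 0.693 × Vd / t½ = 0.693 × 530.0 / 26.6 = 13.81 L/h
D = CL × Css × τ / F = 13.81 × 10.2 × 12 / 0.86 = 1966 mg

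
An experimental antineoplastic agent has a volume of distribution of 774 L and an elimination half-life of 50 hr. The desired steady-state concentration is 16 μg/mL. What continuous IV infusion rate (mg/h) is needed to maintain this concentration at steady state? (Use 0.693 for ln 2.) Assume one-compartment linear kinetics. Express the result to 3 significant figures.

CL = ln 2 · Vd / t½ = 0.693 × 774.0 / 50 = 10.73 L/h
Infusion rate = CL × Css = 10.73 × 16 = 171.7 mg/h

172 mg/h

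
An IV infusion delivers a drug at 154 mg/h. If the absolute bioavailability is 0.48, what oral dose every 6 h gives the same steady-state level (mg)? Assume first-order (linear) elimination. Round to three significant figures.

1930 mg

To maintain the same Css, the systemic dosing rate must be unchanged: F·D/τ = infusion rate.
D = rate × τ / F = 154 × 6 / 0.48 = 1925 mg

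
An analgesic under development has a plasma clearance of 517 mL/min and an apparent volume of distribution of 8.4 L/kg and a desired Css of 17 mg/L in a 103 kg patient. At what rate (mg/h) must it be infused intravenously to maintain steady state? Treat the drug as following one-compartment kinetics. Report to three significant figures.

527 mg/h

Convert clearance: 517 mL/min × 60 min/h ÷ 1000 mL/L = 31.02 L/h
Rate = CL × Css = 31.02 × 17 = 527.3 mg/h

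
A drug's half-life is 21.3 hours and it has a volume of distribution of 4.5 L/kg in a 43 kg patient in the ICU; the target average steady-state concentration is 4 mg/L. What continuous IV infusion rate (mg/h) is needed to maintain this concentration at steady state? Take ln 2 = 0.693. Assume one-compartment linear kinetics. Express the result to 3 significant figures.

25.2 mg/h

Total Vd = 4.5 × 43 = 193.5 L
CL = 0.693 × Vd / t½ = 0.693 × 193.5 / 21.3 = 6.296 L/h
Infusion rate = CL × Css = 6.296 × 4 = 25.18 mg/h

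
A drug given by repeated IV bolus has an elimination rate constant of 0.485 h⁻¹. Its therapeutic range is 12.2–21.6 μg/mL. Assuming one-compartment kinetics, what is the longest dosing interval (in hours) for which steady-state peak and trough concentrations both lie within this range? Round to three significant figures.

Between IV bolus doses, concentration decays as C = C₀·e^(−kτ), so C_peak/C_trough = e^(kτ).
τ_max = ln(C_peak/C_trough) / k = ln(21.6/12.2) / 0.4850 = 0.5713 / 0.4850 = 1.178 h

1.18 h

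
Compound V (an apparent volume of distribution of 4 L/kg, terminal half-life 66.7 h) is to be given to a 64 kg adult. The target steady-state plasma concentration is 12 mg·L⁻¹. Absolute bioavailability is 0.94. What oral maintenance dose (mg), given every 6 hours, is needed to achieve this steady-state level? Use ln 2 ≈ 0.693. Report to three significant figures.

204 mg

Vd(total) = 64 kg × 4 L/kg = 256.0 L
k = 0.693/66.7 = 0.01039 h⁻¹, so CL = k·Vd = 0.01039 × 256.0 = 2.660 L/h
D = CL × Css × τ / F = 2.660 × 12 × 6 / 0.94 = 203.7 mg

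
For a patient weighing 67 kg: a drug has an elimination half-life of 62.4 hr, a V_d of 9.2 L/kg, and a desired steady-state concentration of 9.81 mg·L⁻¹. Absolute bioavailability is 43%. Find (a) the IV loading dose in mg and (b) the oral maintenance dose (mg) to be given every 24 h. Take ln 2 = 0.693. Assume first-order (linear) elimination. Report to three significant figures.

Vd(total) = 67 kg × 9.2 L/kg = 616.4 L
LD = Vd × C = 616.4 × 9.81 = 6047 mg
CL = 0.693 × Vd / t½ = 0.693 × 616.4 / 62.4 = 6.846 L/h
D = CL × Css × τ / F = 6.846 × 9.81 × 24 / 0.43 = 3748 mg

(a) 6050 mg; (b) 3750 mg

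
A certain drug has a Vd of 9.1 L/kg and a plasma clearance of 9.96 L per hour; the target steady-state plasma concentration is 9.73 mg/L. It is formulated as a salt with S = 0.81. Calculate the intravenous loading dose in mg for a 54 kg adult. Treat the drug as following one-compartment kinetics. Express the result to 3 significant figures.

5900 mg

Vd = 9.1 L/kg × 54 kg = 491.4 L
The loading dose fills Vd to the target concentration; clearance is irrelevant here.
LD = Vd × C / S = 491.4 × 9.730 / 0.81 = 5903 mg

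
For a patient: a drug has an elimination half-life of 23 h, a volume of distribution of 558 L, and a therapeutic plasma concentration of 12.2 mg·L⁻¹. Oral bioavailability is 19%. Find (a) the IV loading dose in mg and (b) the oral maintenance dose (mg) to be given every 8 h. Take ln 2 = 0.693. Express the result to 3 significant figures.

(a) 6810 mg; (b) 8640 mg

LD = Vd × C = 558.0 × 12.2 = 6808 mg
CL = 0.693 × Vd / t½ = 0.693 × 558.0 / 23 = 16.81 L/h
D = CL × Css × τ / F = 16.81 × 12.2 × 8 / 0.19 = 8635 mg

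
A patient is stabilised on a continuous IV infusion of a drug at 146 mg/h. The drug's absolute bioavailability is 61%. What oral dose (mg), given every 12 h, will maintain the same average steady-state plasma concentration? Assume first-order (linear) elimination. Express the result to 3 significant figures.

To maintain the same Css, the systemic dosing rate must be unchanged: F·D/τ = infusion rate.
D = rate × τ / F = 146 × 12 / 0.61 = 2872 mg

2870 mg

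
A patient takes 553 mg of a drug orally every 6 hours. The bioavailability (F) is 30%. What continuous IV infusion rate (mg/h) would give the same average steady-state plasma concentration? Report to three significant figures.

27.7 mg/h

Equivalent systemic input: infusion rate = F·D/τ.
Rate = 0.3 × 553 / 6 = 27.65 mg/h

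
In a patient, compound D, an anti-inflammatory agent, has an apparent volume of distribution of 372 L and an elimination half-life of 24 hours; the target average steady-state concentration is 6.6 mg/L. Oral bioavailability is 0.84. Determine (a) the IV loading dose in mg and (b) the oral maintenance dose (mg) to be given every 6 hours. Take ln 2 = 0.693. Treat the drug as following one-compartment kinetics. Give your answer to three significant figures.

LD = Vd × C = 372.0 × 6.6 = 2455 mg
CL = 0.693 × Vd / t½ = 0.693 × 372.0 / 24 = 10.74 L/h
D = CL × Css × τ / F = 10.74 × 6.6 × 6 / 0.84 = 506.3 mg

(a) 2460 mg; (b) 506 mg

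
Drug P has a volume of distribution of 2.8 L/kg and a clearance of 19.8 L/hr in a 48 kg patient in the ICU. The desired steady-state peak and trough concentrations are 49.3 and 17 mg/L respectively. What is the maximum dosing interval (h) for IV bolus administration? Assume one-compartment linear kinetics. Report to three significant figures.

7.23 h

Total Vd = 2.8 × 48 = 134.4 L
k = CL / Vd = 19.80 / 134.4 = 0.1473 h⁻¹
Between IV bolus doses, concentration decays as C = C₀·e^(−kτ), so C_peak/C_trough = e^(kτ).
τ_max = ln(C_peak/C_trough) / k = ln(49.3/17) / 0.1473 = 1.065 / 0.1473 = 7.230 h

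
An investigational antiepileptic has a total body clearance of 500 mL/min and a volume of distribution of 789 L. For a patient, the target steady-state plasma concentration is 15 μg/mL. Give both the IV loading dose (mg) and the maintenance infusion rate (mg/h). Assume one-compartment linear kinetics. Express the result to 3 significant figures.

Loading dose = Vd × C = 789.0 × 15 = 11840 mg
CL = 500 mL/min = 500 × 0.06 = 30.00 L/h
Maintenance: replace elimination → rate = CL × Css = 30.00 × 15 = 450.0 mg/h

(a) 11800 mg; (b) 450 mg/h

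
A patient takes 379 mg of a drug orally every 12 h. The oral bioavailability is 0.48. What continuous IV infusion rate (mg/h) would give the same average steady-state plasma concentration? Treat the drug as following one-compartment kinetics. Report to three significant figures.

15.2 mg/h

Equivalent systemic input: infusion rate = F·D/τ.
Rate = 0.48 × 379 / 12 = 15.16 mg/h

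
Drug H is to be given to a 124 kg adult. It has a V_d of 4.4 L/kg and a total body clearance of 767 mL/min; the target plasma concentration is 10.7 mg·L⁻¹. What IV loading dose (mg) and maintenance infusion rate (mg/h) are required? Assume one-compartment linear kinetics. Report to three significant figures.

Vd(total) = 124 kg × 4.4 L/kg = 545.6 L
LD = Vd · C_target = 545.6 × 10.7 = 5838 mg
CL = 767 mL/min = 767 × 0.06 = 46.02 L/h
Maintenance: replace elimination → rate = CL × Css = 46.02 × 10.7 = 492.4 mg/h

(a) 5840 mg; (b) 492 mg/h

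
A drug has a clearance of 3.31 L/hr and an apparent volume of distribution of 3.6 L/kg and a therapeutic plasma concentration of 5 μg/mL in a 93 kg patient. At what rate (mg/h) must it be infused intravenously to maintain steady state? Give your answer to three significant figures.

16.6 mg/h

R₀ = 3.310 × 5 = 16.55 mg/h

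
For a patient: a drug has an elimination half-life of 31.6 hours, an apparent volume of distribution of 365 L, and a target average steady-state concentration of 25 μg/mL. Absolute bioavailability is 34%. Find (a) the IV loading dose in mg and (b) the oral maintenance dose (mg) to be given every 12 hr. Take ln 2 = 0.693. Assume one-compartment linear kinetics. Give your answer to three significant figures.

LD = Vd × C = 365.0 × 25 = 9125 mg
CL = 0.693 × Vd / t½ = 0.693 × 365.0 / 31.6 = 8.005 L/h
D = CL × Css × τ / F = 8.005 × 25 × 12 / 0.34 = 7063 mg

(a) 9130 mg; (b) 7060 mg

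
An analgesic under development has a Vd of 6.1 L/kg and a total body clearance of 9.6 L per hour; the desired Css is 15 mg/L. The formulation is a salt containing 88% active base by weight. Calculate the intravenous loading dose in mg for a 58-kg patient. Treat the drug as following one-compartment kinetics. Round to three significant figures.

Vd(total) = 58 kg × 6.1 L/kg = 353.8 L
LD = Vd × C / S = 353.8 × 15.00 / 0.88 = 6031 mg

6030 mg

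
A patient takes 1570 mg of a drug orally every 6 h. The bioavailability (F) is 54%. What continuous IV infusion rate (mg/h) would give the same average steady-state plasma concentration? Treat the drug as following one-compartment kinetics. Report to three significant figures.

141 mg/h

Equivalent systemic input: infusion rate = F·D/τ.
Rate = 0.54 × 1570 / 6 = 141.3 mg/h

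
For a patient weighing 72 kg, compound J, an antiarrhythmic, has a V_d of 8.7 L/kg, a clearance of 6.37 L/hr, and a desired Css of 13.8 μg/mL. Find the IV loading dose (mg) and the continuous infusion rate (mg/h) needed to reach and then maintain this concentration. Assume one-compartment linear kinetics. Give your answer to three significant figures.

Vd(total) = 72 kg × 8.7 L/kg = 626.4 L
LD = Vd · C_target = 626.4 × 13.8 = 8644 mg
Maintenance infusion rate = CL × Css = 6.370 × 13.8 = 87.91 mg/h

(a) 8640 mg; (b) 87.9 mg/h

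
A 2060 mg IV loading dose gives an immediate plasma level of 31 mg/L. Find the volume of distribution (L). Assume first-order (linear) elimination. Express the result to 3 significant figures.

Immediately after an IV bolus, C₀ = Dose / Vd, so Vd = Dose / C₀.
Vd = 2060 / 31 = 66.45 L

66.5 L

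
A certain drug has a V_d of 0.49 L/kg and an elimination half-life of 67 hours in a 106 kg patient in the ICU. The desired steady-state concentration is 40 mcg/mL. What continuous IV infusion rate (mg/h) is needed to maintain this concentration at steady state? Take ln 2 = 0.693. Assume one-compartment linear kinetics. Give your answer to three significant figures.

Vd(total) = 106 kg × 0.49 L/kg = 51.94 L
CL = ln 2 · Vd / t½ = 0.693 × 51.94 / 67 = 0.5372 L/h
Infusion rate = CL × Css = 0.5372 × 40 = 21.49 mg/h

21.5 mg/h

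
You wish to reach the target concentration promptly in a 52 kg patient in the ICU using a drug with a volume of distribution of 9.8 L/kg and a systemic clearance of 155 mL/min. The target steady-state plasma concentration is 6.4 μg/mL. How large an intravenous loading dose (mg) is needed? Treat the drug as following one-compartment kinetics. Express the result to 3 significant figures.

Vd = 9.8 L/kg × 52 kg = 509.6 L
LD = Vd × C = 509.6 × 6.400 = 3261 mg

3260 mg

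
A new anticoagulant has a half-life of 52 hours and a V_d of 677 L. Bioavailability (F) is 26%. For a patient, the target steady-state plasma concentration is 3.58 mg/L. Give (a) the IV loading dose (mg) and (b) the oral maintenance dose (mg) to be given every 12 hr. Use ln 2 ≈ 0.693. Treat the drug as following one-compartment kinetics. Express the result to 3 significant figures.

LD = Vd × C = 677.0 × 3.58 = 2424 mg
CL = 0.693 × Vd / t½ = 0.693 × 677.0 / 52 = 9.022 L/h
D = CL × Css × τ / F = 9.022 × 3.58 × 12 / 0.26 = 1491 mg

(a) 2420 mg; (b) 1490 mg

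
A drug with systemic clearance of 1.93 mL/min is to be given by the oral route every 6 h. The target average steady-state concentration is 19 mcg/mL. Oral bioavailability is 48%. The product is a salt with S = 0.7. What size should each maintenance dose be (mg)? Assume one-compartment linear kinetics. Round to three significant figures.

CL = 1.93 mL/min × 60/1000 = 0.1158 L/h
At steady state, dose per interval replaces the amount cleared in that interval: F·S·D/τ = CL·Css.
D = CL × Css × τ / F / S = 0.1158 × 19 × 6 / 0.48 / 0.7 = 39.29 mg

39.3 mg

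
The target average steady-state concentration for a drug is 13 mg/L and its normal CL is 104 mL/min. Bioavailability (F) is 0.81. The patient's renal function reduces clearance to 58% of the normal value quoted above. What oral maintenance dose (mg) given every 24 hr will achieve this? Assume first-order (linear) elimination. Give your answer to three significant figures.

Convert clearance: 104 mL/min × 60 min/h ÷ 1000 mL/L = 6.240 L/h
Patient clearance = 0.58 × 6.240 = 3.619 L/h
At steady state, dose per interval replaces the amount cleared in that interval: F·D/τ = CL·Css.
D = CL × Css × τ / F = 3.619 × 13 × 24 / 0.81 = 1394 mg

1390 mg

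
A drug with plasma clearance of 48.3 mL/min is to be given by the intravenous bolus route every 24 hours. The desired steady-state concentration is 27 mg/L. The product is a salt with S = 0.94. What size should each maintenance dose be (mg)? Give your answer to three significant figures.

CL = 48.3 mL/min × 60/1000 = 2.898 L/h
D = CL × Css × τ / S = 2.898 × 27 × 24 / 0.94 = 1998 mg

2000 mg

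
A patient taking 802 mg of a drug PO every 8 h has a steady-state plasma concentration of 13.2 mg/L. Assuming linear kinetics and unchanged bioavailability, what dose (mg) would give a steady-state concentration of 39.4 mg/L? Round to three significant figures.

2390 mg

For first-order elimination, Css ∝ F·D/(CL·τ); F and CL are unchanged, so Css ∝ D/τ.
D₂ = D₁ × (Css,target / Css,current) = 802 × 39.4/13.2 = 2394 mg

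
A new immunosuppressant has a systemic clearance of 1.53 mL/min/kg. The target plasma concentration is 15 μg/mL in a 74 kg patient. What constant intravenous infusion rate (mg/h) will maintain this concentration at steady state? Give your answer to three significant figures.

CL = 1.53 mL/min/kg × 74 kg = 113.2 mL/min = 113.2 × 60/1000 = 6.792 L/h
Rate = CL × Css = 6.792 × 15 = 101.9 mg/h

102 mg/h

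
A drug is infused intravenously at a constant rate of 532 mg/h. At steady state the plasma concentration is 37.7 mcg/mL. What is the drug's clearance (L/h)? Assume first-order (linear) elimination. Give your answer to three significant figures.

14.1 L/h

At steady state, infusion rate = CL × Css, so CL = rate / Css.
CL = 532 / 37.7 = 14.11 L/h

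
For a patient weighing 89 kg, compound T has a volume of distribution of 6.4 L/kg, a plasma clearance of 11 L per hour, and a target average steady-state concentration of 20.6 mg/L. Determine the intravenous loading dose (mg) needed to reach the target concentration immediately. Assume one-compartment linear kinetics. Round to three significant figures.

Vd = 6.4 L/kg × 89 kg = 569.6 L
LD = Vd × C = 569.6 × 20.60 = 11730 mg

11700 mg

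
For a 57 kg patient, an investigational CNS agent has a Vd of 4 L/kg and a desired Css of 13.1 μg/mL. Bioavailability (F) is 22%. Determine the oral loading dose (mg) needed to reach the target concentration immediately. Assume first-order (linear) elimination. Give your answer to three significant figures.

13600 mg

Vd = 4 L/kg × 57 kg = 228.0 L
LD = Vd × C / F = 228.0 × 13.10 / 0.22 = 13580 mg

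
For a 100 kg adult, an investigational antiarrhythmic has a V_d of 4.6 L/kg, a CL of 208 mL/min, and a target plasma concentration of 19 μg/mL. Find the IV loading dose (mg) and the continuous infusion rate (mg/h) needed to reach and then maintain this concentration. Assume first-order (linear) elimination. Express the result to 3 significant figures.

(a) 8740 mg; (b) 237 mg/h

Total Vd = 4.6 × 100 = 460.0 L
Loading: fill Vd to C_target → 460.0 L × 19 mg/L = 8740 mg
CL = 208 mL/min = 208 × 0.06 = 12.48 L/h
Infusion rate = 12.48 L/h × 19 mg/L = 237.1 mg/h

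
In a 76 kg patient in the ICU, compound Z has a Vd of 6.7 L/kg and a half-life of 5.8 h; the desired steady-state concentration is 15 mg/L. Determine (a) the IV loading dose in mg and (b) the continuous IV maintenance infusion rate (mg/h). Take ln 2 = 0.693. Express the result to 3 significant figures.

Total Vd = 6.7 × 76 = 509.2 L
LD = Vd × C = 509.2 × 15 = 7638 mg
CL = 0.693 × Vd / t½ = 0.693 × 509.2 / 5.8 = 60.84 L/h
Infusion rate = CL × Css = 60.84 × 15 = 912.6 mg/h

(a) 7640 mg; (b) 913 mg/h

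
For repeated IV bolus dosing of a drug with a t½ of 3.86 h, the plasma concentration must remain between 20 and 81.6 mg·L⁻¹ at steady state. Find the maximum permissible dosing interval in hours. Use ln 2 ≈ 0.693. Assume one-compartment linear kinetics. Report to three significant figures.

k = 0.693 / t½ = 0.693 / 3.86 = 0.1795 h⁻¹
Between IV bolus doses, concentration decays as C = C₀·e^(−kτ), so C_peak/C_trough = e^(kτ).
τ_max = ln(C_peak/C_trough) / k = ln(81.6/20) / 0.1795 = 1.406 / 0.1795 = 7.833 h

7.83 h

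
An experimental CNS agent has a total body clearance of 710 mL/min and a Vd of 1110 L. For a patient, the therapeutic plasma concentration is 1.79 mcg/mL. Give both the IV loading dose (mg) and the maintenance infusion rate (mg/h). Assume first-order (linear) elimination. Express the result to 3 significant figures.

(a) 1990 mg; (b) 76.3 mg/h

LD = Vd · C_target = 1110 × 1.79 = 1987 mg
CL = 710 mL/min × 60/1000 = 42.60 L/h
Maintenance: replace elimination → rate = CL × Css = 42.60 × 1.79 = 76.25 mg/h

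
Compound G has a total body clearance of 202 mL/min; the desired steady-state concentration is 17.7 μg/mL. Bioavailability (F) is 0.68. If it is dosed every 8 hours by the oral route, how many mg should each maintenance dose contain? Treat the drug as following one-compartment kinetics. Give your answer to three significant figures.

2520 mg

CL = 202 mL/min = 202 × 0.06 = 12.12 L/h
D = CL × Css × τ / F = 12.12 × 17.7 × 8 / 0.68 = 2524 mg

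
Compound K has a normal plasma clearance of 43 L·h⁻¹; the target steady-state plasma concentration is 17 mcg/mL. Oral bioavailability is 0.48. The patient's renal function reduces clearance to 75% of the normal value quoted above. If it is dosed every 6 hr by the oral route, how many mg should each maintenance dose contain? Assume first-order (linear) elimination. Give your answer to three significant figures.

6850 mg

Patient clearance = 0.75 × 43.00 = 32.25 L/h
D = CL × Css × τ / F = 32.25 × 17 × 6 / 0.48 = 6853 mg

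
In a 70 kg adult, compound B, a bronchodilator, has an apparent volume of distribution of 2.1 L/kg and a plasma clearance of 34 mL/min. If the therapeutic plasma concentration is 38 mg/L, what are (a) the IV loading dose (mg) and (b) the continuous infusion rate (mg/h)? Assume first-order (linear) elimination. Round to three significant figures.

(a) 5590 mg; (b) 77.5 mg/h

Vd = 2.1 L/kg × 70 kg = 147.0 L
LD = Vd · C_target = 147.0 × 38 = 5586 mg
CL = 34 mL/min = 34 × 0.06 = 2.040 L/h
Maintenance infusion rate = CL × Css = 2.040 × 38 = 77.52 mg/h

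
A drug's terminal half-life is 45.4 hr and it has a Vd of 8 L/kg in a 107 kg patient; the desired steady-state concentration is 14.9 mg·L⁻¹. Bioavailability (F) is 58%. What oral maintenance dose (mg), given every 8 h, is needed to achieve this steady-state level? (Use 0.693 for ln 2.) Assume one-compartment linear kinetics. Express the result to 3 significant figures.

Vd(total) = 107 kg × 8 L/kg = 856.0 L
CL = ln 2 · Vd / t½ = 0.693 × 856.0 / 45.4 = 13.07 L/h
D = CL × Css × τ / F = 13.07 × 14.9 × 8 / 0.58 = 2686 mg

2690 mg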